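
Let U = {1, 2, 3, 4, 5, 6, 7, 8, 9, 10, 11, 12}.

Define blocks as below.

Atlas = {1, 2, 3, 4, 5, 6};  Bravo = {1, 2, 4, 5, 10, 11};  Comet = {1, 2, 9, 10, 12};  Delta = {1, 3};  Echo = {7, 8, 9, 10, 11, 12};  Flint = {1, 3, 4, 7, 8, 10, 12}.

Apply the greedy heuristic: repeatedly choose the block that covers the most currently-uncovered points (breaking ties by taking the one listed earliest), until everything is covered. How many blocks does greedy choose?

3

Greedy: pick Flint (covers 7 new) → pick Atlas (covers 3 new) → pick Echo (covers 2 new). Total picks: 3.
(The true minimum cover uses only 2 blocks, so greedy is not optimal here.)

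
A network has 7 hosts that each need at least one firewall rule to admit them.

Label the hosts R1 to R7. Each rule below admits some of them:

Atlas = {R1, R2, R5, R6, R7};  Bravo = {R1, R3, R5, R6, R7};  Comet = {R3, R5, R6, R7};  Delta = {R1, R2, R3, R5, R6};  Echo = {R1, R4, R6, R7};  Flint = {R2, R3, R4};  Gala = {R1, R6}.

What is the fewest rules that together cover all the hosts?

2

Atlas and Flint together: Atlas ∪ Flint = {R1, R2, R3, R4, R5, R6, R7} — every host is covered.
No single rule has all 7 hosts (the largest, Atlas, has 5), so 2 is optimal.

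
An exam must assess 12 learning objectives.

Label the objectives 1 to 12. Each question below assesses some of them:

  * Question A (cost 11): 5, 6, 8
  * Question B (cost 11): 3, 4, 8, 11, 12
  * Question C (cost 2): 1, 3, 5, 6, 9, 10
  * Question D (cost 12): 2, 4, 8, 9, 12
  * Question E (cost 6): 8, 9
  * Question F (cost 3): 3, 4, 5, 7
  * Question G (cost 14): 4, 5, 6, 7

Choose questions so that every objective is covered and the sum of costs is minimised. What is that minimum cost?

B, C, D, F together cover every objective (B ∪ C ∪ D ∪ F = {1, 2, 3, 4, 5, 6, 7, 8, 9, 10, 11, 12}); total cost 11 + 2 + 12 + 3 = 28.
No covering selection has total cost below 28.

28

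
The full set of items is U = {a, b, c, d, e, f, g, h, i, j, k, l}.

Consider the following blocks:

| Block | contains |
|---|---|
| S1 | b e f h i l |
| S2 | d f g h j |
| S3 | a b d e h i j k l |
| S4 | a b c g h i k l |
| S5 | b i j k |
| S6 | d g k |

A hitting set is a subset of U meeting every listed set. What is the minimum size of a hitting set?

2

Take T = {f, k}. Each listed block contains at least one of these, so T is a hitting set of size 2.
The blocks S1, S6 are pairwise disjoint, so any hitting set needs a separate item for each — at least 2. Hence 2 is optimal.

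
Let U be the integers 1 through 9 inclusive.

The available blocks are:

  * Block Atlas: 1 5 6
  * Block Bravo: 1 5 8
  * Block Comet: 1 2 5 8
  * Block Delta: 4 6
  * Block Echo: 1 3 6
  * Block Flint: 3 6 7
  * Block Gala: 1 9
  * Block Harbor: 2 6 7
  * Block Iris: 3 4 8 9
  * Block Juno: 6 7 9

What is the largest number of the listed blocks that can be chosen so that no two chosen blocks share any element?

Comet, Delta are pairwise disjoint (Comet={1,2,5,8}; Delta={4,6}).
Every remaining block overlaps one of these, and no 3 of the listed blocks are pairwise disjoint, so 2 is the maximum.

2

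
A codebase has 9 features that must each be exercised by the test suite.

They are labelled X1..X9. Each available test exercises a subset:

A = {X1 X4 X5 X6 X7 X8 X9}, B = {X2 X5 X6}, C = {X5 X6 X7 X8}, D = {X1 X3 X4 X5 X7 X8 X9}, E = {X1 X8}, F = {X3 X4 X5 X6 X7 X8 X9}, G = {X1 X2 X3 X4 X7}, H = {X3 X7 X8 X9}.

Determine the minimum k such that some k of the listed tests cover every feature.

2

Take {F, G}. Their union is {X1, X2, X3, X4, X5, X6, X7, X8, X9}, which is all 9 features.
No single test has all 9 features (the largest, A, has 7), so 2 is optimal.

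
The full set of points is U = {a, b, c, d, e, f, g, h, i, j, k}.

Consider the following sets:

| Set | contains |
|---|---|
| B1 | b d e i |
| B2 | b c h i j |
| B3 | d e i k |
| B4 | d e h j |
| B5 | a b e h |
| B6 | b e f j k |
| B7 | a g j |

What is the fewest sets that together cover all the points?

4

B2, B3, B6, and B7 cover everything between them: the union {a, b, c, d, e, f, g, h, i, j, k} is all of U.
No 3 of the 7 sets cover everything (all 35 combinations miss at least one point), so 4 is optimal.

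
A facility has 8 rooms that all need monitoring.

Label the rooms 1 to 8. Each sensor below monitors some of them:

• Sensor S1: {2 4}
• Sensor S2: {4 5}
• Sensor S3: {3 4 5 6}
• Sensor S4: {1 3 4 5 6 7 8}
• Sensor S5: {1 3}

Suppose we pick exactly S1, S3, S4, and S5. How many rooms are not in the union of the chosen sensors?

0

Union of S1, S3, S4, S5 = {1, 2, 3, 4, 5, 6, 7, 8} — that's every room, so 0 are uncovered.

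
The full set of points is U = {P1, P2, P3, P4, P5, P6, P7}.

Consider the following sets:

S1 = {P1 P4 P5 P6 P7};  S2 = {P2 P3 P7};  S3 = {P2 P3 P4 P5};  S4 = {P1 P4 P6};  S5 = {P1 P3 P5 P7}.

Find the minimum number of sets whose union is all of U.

Take {S1, S2}. Their union is {P1, P2, P3, P4, P5, P6, P7}, which is all 7 points.
No single set has all 7 points (the largest, S1, has 5), so 2 is optimal.

2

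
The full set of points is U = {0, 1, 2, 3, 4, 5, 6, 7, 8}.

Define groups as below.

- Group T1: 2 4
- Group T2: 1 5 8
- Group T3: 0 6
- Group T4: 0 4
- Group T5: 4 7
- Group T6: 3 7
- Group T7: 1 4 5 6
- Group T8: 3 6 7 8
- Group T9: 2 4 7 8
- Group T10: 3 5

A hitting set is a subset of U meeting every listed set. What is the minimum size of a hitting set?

The 4 points {0, 3, 4, 5} hit every group.
The groups T1, T2, T3, T6 are pairwise disjoint, so any hitting set needs a separate point for each — at least 4. Hence 4 is optimal.

4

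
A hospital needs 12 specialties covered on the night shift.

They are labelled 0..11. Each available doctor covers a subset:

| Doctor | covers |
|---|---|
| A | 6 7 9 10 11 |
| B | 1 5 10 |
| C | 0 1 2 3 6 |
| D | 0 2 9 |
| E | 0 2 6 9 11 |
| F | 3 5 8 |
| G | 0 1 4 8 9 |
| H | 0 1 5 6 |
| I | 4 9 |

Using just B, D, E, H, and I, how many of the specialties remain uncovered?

Union of B, D, E, H, I = {0, 1, 2, 4, 5, 6, 9, 10, 11}.
Not covered: 3, 7, 8 — 3 specialties.

3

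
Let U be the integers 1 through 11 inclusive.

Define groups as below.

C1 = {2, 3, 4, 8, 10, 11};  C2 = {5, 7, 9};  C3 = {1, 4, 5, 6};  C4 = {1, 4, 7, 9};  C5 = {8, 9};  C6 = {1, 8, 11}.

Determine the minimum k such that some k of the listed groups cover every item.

Take {C1, C3, C4}. Their union is {1, 2, 3, 4, 5, 6, 7, 8, 9, 10, 11}, which is all 11 items.
Only C1 contains 2, so C1 is forced; the remaining 5 items need at least 2 more groups (each remaining group adds at most 3) — so at least 3 groups are needed, and 3 is optimal.

3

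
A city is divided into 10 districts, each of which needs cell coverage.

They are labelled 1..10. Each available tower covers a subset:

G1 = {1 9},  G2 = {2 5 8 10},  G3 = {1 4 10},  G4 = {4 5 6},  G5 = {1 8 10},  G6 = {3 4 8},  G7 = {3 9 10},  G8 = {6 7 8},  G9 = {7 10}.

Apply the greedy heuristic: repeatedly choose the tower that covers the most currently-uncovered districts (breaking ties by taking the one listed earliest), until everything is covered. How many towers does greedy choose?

Greedy: pick G2 (covers 4 new) → pick G1 (covers 2 new) → pick G4 (covers 2 new) → pick G6 (covers 1 new) → pick G8 (covers 1 new). Total picks: 5.
(The true minimum cover uses only 4 towers, so greedy is not optimal here.)

5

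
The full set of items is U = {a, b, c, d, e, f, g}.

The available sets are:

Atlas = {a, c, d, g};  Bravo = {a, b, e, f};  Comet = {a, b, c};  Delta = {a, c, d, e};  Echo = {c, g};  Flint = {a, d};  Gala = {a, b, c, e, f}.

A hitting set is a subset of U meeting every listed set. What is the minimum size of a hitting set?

2

The 2 items {a, c} hit every set.
The sets Echo, Flint are pairwise disjoint, so any hitting set needs a separate item for each — at least 2. Hence 2 is optimal.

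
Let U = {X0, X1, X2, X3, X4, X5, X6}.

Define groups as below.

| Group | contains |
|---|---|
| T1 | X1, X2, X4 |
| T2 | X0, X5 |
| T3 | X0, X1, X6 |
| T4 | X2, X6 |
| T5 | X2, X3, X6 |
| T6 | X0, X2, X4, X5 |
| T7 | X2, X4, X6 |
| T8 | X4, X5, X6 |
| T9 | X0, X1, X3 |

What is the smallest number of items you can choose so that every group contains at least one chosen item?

3

H = {X1, X5, X6} meets every group (each contains at least one member of H), and |H| = 3.
No choice of 2 items meets every group, so 3 is the minimum.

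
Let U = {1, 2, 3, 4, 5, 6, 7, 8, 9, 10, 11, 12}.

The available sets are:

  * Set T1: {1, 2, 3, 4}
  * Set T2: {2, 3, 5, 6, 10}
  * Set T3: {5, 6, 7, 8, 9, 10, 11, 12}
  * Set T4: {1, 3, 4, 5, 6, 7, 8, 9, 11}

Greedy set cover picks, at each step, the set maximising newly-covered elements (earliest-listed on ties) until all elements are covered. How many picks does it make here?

3

Greedy: pick T4 (covers 9 new) → pick T2 (covers 2 new) → pick T3 (covers 1 new). Total picks: 3.
(The true minimum cover uses only 2 sets, so greedy is not optimal here.)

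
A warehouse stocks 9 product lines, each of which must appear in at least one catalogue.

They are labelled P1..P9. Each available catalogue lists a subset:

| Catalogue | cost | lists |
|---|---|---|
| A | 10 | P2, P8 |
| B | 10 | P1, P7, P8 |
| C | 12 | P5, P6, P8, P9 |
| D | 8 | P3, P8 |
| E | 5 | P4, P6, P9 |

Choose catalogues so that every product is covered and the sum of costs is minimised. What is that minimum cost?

A, B, C, D, E together cover every product (A ∪ B ∪ C ∪ D ∪ E = {P1, P2, P3, P4, P5, P6, P7, P8, P9}); total cost 10 + 10 + 12 + 8 + 5 = 45.
No covering selection has total cost below 45.

45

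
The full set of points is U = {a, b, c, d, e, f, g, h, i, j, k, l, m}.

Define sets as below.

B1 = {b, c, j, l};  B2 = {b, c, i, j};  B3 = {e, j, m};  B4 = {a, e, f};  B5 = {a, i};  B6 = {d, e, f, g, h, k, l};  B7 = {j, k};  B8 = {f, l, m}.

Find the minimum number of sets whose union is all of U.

Take {B2, B3, B4, B6}. Their union is {a, b, c, d, e, f, g, h, i, j, k, l, m}, which is all 13 points.
No 3 of the 8 sets cover everything (all 56 combinations miss at least one point), so 4 is optimal.

4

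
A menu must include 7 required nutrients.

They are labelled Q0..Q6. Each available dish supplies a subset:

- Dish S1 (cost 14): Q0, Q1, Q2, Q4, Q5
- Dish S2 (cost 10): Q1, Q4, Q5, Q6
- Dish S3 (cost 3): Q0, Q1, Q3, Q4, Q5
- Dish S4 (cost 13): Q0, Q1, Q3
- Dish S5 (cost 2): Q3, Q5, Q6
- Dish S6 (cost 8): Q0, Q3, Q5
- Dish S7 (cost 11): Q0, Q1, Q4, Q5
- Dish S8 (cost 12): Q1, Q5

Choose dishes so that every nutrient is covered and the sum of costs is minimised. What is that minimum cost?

16

S1, S5 together cover every nutrient (S1 ∪ S5 = {Q0, Q1, Q2, Q3, Q4, Q5, Q6}); total cost 14 + 2 = 16.
The greedy pick S3, S5, S1 costs 19; no covering selection beats 16.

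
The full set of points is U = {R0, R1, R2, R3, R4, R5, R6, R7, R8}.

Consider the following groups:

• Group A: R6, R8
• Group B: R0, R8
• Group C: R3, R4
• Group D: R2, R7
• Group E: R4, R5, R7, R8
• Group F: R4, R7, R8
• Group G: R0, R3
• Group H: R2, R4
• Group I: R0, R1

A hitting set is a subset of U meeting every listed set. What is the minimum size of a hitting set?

4

The 4 points {R0, R4, R7, R8} hit every group.
The groups A, C, D, I are pairwise disjoint, so any hitting set needs a separate point for each — at least 4. Hence 4 is optimal.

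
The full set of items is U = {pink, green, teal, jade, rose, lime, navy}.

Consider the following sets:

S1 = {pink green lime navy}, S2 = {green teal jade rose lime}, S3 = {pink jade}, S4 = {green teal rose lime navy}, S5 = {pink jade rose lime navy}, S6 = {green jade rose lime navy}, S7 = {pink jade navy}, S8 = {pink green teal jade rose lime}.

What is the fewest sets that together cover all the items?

2

S2 and S7 cover everything between them: the union {pink, green, teal, jade, rose, lime, navy} is all of U.
No single set has all 7 items (the largest, S8, has 6), so 2 is optimal.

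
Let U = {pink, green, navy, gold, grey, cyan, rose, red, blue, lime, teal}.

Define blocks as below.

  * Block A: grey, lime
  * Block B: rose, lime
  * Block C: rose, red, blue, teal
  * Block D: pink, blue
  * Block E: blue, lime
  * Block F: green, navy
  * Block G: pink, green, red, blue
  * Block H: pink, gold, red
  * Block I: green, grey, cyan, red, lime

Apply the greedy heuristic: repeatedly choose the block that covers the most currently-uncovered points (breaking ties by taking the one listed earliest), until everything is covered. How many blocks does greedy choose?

4

Greedy: pick I (covers 5 new) → pick C (covers 3 new) → pick H (covers 2 new) → pick F (covers 1 new). Total picks: 4.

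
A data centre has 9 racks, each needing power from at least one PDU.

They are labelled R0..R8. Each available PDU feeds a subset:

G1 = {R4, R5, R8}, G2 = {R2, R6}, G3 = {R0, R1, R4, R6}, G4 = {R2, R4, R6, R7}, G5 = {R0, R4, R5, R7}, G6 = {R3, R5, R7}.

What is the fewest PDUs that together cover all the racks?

4

G1 and G2 and G3 and G6 together: G1 ∪ G2 ∪ G3 ∪ G6 = {R0, R1, R2, R3, R4, R5, R6, R7, R8} — every rack is covered.
No 3 of the 6 PDUs cover everything (all 20 combinations miss at least one rack), so 4 is optimal.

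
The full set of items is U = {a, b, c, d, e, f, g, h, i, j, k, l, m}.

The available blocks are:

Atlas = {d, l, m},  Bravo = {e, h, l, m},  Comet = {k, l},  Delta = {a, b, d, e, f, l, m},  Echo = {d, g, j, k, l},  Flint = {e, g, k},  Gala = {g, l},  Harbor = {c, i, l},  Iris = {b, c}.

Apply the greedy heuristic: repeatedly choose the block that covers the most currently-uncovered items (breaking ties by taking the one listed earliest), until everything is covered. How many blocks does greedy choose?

Greedy: pick Delta (covers 7 new) → pick Echo (covers 3 new) → pick Harbor (covers 2 new) → pick Bravo (covers 1 new). Total picks: 4.

4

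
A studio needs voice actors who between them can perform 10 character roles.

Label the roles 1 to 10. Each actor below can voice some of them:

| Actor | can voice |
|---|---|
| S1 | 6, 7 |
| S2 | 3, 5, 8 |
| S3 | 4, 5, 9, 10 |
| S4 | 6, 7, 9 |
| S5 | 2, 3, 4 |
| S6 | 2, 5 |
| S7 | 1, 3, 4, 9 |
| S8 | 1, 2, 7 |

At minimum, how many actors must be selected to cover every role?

4

S2 and S3 and S4 and S8 together: S2 ∪ S3 ∪ S4 ∪ S8 = {1, 2, 3, 4, 5, 6, 7, 8, 9, 10} — every role is covered.
Only S2 contains 8, so S2 is forced; the remaining 7 roles need at least 3 more actors (each remaining actor adds at most 3) — so at least 4 actors are needed, and 4 is optimal.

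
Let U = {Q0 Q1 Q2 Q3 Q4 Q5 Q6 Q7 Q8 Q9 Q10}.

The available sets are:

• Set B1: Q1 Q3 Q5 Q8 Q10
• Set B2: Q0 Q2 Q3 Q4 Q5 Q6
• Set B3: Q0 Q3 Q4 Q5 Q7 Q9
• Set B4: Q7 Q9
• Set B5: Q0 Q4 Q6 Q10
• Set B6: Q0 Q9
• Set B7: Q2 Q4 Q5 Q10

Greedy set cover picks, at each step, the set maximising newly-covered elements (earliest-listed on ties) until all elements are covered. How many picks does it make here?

Greedy: pick B2 (covers 6 new) → pick B1 (covers 3 new) → pick B3 (covers 2 new). Total picks: 3.

3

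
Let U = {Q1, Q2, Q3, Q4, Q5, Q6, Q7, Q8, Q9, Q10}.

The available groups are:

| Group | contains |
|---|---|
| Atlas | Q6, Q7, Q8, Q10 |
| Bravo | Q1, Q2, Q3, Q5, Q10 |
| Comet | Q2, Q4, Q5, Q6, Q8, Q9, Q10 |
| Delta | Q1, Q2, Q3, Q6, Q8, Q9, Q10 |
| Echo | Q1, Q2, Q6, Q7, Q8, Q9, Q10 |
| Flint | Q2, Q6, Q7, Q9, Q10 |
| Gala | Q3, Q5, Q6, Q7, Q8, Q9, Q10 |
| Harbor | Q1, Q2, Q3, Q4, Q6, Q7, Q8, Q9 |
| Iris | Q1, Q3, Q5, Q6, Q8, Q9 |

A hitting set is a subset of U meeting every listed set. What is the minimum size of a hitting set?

Take H = {Q9, Q10}. Each listed group contains at least one of these, so H is a hitting set of size 2.
No single item lies in every group, so at least 2 are needed and 2 is optimal.

2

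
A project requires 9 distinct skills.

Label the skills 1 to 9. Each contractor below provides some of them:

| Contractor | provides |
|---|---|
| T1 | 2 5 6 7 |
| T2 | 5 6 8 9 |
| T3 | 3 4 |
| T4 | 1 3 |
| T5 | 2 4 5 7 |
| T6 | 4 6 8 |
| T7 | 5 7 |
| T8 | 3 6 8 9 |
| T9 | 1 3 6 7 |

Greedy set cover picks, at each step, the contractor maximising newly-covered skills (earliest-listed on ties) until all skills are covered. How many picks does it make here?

Greedy: pick T1 (covers 4 new) → pick T8 (covers 3 new) → pick T3 (covers 1 new) → pick T4 (covers 1 new). Total picks: 4.
(The true minimum cover uses only 3 contractors, so greedy is not optimal here.)

4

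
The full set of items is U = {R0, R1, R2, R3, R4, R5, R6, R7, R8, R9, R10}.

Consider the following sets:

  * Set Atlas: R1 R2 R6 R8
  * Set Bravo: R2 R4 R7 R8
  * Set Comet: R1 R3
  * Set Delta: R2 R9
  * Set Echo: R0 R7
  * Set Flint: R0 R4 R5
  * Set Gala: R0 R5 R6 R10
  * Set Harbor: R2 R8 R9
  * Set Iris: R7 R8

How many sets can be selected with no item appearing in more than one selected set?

4

Comet, Delta, Gala, Iris are pairwise disjoint (Comet={R1,R3}; Delta={R2,R9}; Gala={R0,R5,R6,R10}; Iris={R7,R8}).
Every remaining set overlaps one of these, and no 5 of the listed sets are pairwise disjoint, so 4 is the maximum.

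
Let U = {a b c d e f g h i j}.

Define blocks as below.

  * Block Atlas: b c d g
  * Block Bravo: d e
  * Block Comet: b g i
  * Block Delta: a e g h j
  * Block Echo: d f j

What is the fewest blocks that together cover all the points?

4

Atlas, Comet, Delta, and Echo cover everything between them: the union {a, b, c, d, e, f, g, h, i, j} is all of U.
No 3 of the 5 blocks cover everything (all 10 combinations miss at least one point), so 4 is optimal.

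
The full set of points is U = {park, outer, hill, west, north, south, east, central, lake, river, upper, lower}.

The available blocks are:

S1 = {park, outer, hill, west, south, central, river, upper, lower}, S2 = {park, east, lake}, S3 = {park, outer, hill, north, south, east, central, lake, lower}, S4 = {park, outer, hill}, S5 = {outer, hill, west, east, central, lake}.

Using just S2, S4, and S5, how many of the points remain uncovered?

5

Union of S2, S4, S5 = {park, outer, hill, west, east, central, lake}.
Not covered: north, south, river, upper, lower — 5 points.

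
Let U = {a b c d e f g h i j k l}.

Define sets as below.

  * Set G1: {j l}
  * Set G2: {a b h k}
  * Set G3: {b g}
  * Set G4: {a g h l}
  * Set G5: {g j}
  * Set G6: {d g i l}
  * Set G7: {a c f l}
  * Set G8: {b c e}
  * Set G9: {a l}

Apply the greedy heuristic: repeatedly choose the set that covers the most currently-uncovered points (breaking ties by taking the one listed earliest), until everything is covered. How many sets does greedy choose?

Greedy: pick G2 (covers 4 new) → pick G6 (covers 4 new) → pick G7 (covers 2 new) → pick G1 (covers 1 new) → pick G8 (covers 1 new). Total picks: 5.

5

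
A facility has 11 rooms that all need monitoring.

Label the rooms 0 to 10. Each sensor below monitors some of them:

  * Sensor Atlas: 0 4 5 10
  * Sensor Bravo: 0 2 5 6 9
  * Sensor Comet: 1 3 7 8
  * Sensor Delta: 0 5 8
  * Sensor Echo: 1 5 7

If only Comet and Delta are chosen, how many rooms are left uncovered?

Union of Comet, Delta = {0, 1, 3, 5, 7, 8}.
Not covered: 2, 4, 6, 9, 10 — 5 rooms.

5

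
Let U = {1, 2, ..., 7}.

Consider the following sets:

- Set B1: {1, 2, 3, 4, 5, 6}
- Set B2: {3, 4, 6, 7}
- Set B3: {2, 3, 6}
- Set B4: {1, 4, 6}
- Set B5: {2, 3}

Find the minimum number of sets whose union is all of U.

2

B1 and B2 together: B1 ∪ B2 = {1, 2, 3, 4, 5, 6, 7} — every element is covered.
No single set has all 7 elements (the largest, B1, has 6), so 2 is optimal.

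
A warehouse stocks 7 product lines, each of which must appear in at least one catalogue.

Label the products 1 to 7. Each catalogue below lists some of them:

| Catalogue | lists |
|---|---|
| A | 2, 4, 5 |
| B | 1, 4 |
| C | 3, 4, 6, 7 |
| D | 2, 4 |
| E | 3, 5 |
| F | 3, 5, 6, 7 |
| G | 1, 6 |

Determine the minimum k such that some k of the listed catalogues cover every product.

3

A and C and G together: A ∪ C ∪ G = {1, 2, 3, 4, 5, 6, 7} — every product is covered.
No 2 of the 7 catalogues cover everything (all 21 combinations miss at least one product), so 3 is optimal.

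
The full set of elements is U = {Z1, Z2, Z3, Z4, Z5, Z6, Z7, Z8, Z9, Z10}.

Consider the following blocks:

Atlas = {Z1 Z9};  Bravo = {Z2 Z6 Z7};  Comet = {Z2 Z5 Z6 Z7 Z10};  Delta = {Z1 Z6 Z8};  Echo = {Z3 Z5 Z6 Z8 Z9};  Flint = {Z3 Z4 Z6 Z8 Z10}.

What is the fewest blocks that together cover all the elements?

Atlas, Comet, and Flint cover everything between them: the union {Z1, Z2, Z3, Z4, Z5, Z6, Z7, Z8, Z9, Z10} is all of U.
Only Flint contains Z4, so Flint is forced; the remaining 5 elements need at least 2 more blocks (each remaining block adds at most 3) — so at least 3 blocks are needed, and 3 is optimal.

3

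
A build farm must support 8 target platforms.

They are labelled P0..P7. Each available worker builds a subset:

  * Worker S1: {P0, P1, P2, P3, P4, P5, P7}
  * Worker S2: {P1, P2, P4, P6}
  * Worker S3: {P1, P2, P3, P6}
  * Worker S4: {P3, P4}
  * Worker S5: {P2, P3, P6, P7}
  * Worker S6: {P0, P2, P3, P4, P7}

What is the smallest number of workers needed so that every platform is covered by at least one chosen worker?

S1 and S5 together: S1 ∪ S5 = {P0, P1, P2, P3, P4, P5, P6, P7} — every platform is covered.
No single worker has all 8 platforms (the largest, S1, has 7), so 2 is optimal.

2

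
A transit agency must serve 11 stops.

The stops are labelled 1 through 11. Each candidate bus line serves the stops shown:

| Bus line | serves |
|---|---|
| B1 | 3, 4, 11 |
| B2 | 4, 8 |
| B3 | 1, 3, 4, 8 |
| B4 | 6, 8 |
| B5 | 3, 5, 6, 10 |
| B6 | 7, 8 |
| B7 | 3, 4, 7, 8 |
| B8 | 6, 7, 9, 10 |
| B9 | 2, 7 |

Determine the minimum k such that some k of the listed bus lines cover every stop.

5

B1 and B3 and B5 and B8 and B9 together: B1 ∪ B3 ∪ B5 ∪ B8 ∪ B9 = {1, 2, 3, 4, 5, 6, 7, 8, 9, 10, 11} — every stop is covered.
No 4 of the 9 bus lines cover everything (all 126 combinations miss at least one stop), so 5 is optimal.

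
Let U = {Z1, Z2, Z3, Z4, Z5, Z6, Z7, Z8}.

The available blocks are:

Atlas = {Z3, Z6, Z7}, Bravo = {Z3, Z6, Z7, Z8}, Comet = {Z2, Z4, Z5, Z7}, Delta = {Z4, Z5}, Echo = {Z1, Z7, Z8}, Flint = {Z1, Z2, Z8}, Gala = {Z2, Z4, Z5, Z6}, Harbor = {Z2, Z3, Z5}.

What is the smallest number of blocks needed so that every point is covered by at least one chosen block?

Bravo and Delta and Flint together: Bravo ∪ Delta ∪ Flint = {Z1, Z2, Z3, Z4, Z5, Z6, Z7, Z8} — every point is covered.
No 2 of the 8 blocks cover everything (all 28 combinations miss at least one point), so 3 is optimal.

3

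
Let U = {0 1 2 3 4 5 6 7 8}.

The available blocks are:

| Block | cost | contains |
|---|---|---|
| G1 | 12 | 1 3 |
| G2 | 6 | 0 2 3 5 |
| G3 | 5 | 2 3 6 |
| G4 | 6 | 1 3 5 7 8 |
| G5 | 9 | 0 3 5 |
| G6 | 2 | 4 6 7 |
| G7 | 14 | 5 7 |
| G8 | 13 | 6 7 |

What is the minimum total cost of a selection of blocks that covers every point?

14

G2, G4, G6 together cover every point (G2 ∪ G4 ∪ G6 = {0, 1, 2, 3, 4, 5, 6, 7, 8}); total cost 6 + 6 + 2 = 14.
No covering selection has total cost below 14.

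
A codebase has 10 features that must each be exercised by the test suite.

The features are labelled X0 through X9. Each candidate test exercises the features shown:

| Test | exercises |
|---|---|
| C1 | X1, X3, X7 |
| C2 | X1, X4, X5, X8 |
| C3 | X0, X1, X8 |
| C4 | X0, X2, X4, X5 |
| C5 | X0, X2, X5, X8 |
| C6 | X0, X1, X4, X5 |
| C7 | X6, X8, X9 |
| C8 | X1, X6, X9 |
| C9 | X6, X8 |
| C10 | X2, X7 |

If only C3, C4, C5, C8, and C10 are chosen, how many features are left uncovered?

Union of C3, C4, C5, C8, C10 = {X0, X1, X2, X4, X5, X6, X7, X8, X9}.
Not covered: X3 — 1 feature.

1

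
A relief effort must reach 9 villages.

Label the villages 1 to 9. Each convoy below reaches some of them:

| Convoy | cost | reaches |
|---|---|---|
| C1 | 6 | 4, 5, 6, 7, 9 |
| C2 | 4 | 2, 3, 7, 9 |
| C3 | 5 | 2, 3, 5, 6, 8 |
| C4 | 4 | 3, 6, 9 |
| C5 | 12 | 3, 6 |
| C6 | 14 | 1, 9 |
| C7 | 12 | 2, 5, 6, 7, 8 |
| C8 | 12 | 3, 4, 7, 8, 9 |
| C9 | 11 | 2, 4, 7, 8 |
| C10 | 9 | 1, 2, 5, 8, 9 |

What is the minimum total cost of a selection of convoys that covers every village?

19

C1, C4, C10 together cover every village (C1 ∪ C4 ∪ C10 = {1, 2, 3, 4, 5, 6, 7, 8, 9}); total cost 6 + 4 + 9 = 19.
The greedy pick C2, C3, C1, C10 costs 24; no covering selection beats 19.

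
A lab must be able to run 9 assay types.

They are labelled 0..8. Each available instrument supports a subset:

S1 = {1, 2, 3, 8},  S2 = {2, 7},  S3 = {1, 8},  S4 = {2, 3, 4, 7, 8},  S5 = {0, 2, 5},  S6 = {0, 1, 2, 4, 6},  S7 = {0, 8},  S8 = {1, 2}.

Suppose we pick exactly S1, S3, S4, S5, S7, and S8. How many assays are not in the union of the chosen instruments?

Union of S1, S3, S4, S5, S7, S8 = {0, 1, 2, 3, 4, 5, 7, 8}.
Not covered: 6 — 1 assay.

1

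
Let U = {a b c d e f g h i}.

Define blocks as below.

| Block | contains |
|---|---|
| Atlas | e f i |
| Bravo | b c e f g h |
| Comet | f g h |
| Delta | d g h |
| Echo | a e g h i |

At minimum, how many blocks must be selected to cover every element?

3

Bravo and Delta and Echo together: Bravo ∪ Delta ∪ Echo = {a, b, c, d, e, f, g, h, i} — every element is covered.
Only Echo contains a, so Echo is forced; the remaining 4 elements need at least 2 more blocks (each remaining block adds at most 3) — so at least 3 blocks are needed, and 3 is optimal.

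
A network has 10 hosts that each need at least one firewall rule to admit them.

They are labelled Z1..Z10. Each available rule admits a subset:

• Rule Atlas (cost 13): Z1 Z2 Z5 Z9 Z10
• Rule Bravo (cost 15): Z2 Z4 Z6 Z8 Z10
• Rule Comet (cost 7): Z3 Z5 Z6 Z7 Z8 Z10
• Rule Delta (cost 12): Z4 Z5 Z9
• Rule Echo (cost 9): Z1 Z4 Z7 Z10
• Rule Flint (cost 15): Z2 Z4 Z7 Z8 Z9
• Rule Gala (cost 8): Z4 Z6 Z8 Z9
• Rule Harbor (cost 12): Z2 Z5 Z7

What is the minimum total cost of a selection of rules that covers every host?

Atlas, Comet, Gala together cover every host (Atlas ∪ Comet ∪ Gala = {Z1, Z2, Z3, Z4, Z5, Z6, Z7, Z8, Z9, Z10}); total cost 13 + 7 + 8 = 28.
No covering selection has total cost below 28.

28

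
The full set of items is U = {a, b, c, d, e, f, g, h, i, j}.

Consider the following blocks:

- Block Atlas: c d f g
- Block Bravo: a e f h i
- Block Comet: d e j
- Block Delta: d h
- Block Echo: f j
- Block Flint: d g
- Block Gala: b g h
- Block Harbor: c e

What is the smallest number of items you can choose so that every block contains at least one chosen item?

4

The 4 items {b, d, e, j} hit every block.
No choice of 3 items meets every block, so 4 is the minimum.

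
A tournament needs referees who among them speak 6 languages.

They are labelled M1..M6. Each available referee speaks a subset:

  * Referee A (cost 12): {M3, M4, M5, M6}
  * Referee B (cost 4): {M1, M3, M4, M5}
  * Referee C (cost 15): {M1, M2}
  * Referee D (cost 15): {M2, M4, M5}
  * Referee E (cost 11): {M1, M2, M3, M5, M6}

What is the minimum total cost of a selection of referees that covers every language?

B, E together cover every language (B ∪ E = {M1, M2, M3, M4, M5, M6}); total cost 4 + 11 = 15.
No covering selection has total cost below 15.

15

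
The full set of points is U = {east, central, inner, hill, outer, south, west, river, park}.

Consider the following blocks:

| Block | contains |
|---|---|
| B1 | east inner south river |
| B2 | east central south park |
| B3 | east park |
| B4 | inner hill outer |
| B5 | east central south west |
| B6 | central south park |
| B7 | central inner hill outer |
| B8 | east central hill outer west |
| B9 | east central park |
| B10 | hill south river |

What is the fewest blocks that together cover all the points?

B1 and B2 and B8 together: B1 ∪ B2 ∪ B8 = {east, central, inner, hill, outer, south, west, river, park} — every point is covered.
No 2 of the 10 blocks cover everything (all 45 combinations miss at least one point), so 3 is optimal.

3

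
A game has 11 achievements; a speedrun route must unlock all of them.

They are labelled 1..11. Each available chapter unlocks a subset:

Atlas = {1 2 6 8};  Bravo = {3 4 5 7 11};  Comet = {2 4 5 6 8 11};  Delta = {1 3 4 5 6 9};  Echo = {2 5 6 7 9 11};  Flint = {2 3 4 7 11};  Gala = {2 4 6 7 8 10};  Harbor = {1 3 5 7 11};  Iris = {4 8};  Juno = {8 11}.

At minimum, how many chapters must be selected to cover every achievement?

Take {Echo, Gala, Harbor}. Their union is {1, 2, 3, 4, 5, 6, 7, 8, 9, 10, 11}, which is all 11 achievements.
Only Gala contains 10, so Gala is forced; the remaining 5 achievements need at least 2 more chapters (each remaining chapter adds at most 4) — so at least 3 chapters are needed, and 3 is optimal.

3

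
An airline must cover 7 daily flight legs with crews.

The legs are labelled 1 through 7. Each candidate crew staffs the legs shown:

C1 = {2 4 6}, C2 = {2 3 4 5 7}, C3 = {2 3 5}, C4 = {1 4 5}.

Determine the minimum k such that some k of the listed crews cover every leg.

3

Take {C1, C2, C4}. Their union is {1, 2, 3, 4, 5, 6, 7}, which is all 7 legs.
Only C4 contains 1, so C4 is forced; the remaining 4 legs need at least 2 more crews (each remaining crew adds at most 3) — so at least 3 crews are needed, and 3 is optimal.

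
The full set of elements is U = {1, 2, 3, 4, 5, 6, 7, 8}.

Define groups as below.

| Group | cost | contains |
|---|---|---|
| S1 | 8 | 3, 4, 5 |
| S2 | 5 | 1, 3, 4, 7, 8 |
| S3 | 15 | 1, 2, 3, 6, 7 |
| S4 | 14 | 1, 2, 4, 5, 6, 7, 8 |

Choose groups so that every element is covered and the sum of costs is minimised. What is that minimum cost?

S2, S4 together cover every element (S2 ∪ S4 = {1, 2, 3, 4, 5, 6, 7, 8}); total cost 5 + 14 = 19.
No covering selection has total cost below 19.

19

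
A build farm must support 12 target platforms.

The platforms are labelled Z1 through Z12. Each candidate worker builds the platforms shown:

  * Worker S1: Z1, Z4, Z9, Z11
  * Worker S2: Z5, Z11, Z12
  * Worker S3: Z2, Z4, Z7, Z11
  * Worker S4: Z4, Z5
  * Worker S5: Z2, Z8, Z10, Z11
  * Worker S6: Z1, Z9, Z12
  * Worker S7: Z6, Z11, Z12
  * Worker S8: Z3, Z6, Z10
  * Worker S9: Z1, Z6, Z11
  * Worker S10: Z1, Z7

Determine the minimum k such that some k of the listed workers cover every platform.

S2 and S3 and S5 and S6 and S8 together: S2 ∪ S3 ∪ S5 ∪ S6 ∪ S8 = {Z1, Z2, Z3, Z4, Z5, Z6, Z7, Z8, Z9, Z10, Z11, Z12} — every platform is covered.
No 4 of the 10 workers cover everything (all 210 combinations miss at least one platform), so 5 is optimal.

5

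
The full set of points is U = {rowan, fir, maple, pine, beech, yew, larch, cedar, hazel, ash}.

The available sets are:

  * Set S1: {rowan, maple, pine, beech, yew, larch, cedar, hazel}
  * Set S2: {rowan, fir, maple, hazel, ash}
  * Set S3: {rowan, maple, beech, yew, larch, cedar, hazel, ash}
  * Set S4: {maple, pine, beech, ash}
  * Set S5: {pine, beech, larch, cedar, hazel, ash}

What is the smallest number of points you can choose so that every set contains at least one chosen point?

Take H = {larch, ash}. Each listed set contains at least one of these, so H is a hitting set of size 2.
No single point lies in every set, so at least 2 are needed and 2 is optimal.

2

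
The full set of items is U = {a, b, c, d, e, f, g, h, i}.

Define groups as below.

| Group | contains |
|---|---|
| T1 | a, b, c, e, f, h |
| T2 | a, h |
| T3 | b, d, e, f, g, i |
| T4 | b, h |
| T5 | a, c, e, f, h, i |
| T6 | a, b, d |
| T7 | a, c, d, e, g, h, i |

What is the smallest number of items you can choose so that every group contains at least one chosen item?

Take T = {b, h}. Each listed group contains at least one of these, so T is a hitting set of size 2.
The groups T2, T3 are pairwise disjoint, so any hitting set needs a separate item for each — at least 2. Hence 2 is optimal.

2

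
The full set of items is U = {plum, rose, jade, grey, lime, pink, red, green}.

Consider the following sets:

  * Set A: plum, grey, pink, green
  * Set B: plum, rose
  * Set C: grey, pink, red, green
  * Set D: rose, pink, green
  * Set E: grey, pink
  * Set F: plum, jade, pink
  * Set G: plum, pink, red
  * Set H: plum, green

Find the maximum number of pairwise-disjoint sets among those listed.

B, C are pairwise disjoint (B={plum,rose}; C={grey,pink,red,green}).
Every remaining set overlaps one of these, and no 3 of the listed sets are pairwise disjoint, so 2 is the maximum.

2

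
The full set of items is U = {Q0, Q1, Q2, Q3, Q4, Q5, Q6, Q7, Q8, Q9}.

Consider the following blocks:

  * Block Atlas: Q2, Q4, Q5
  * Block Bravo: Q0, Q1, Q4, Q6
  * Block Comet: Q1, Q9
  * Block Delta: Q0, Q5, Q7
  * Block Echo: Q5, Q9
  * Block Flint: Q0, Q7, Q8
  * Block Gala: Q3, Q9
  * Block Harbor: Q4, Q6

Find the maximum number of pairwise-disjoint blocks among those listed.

Comet, Flint, Harbor are pairwise disjoint (Comet={Q1,Q9}; Flint={Q0,Q7,Q8}; Harbor={Q4,Q6}).
Every remaining block overlaps one of these, and no 4 of the listed blocks are pairwise disjoint, so 3 is the maximum.

3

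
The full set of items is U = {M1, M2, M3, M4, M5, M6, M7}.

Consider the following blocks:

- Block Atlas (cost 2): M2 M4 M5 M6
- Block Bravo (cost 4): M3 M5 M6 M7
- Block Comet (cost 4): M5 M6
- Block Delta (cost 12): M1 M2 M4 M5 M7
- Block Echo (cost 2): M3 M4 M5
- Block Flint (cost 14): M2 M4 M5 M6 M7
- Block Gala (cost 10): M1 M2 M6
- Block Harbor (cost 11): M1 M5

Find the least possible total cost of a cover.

Atlas, Bravo, Gala together cover every item (Atlas ∪ Bravo ∪ Gala = {M1, M2, M3, M4, M5, M6, M7}); total cost 2 + 4 + 10 = 16.
No covering selection has total cost below 16.

16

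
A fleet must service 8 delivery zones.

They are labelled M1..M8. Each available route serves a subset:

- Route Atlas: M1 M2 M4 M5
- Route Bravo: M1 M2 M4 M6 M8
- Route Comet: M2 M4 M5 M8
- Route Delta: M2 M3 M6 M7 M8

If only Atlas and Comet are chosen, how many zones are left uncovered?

Union of Atlas, Comet = {M1, M2, M4, M5, M8}.
Not covered: M3, M6, M7 — 3 zones.

3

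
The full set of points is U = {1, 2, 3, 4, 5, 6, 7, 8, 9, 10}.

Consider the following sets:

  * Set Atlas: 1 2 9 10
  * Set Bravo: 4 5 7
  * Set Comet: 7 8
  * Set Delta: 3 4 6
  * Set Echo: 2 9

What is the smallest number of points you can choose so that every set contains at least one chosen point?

3

The 3 points {4, 7, 9} hit every set.
The sets Atlas, Comet, Delta are pairwise disjoint, so any hitting set needs a separate point for each — at least 3. Hence 3 is optimal.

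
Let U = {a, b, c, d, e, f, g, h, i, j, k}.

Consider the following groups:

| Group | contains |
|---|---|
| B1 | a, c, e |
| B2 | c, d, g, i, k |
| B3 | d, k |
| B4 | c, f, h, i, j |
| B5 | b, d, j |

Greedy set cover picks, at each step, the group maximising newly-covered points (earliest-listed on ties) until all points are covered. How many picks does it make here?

4

Greedy: pick B2 (covers 5 new) → pick B4 (covers 3 new) → pick B1 (covers 2 new) → pick B5 (covers 1 new). Total picks: 4.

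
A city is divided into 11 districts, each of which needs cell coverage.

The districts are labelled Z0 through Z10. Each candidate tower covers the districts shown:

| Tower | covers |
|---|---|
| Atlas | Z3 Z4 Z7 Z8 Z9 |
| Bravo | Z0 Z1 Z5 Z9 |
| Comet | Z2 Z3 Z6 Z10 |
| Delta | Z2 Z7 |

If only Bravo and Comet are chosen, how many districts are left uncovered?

Union of Bravo, Comet = {Z0, Z1, Z2, Z3, Z5, Z6, Z9, Z10}.
Not covered: Z4, Z7, Z8 — 3 districts.

3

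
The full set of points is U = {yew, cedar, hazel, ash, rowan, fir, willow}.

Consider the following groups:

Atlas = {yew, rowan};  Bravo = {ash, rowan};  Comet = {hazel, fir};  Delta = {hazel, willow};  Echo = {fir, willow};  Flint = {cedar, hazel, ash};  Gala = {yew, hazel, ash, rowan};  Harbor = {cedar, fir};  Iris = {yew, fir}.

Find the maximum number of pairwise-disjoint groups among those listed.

3

Bravo, Delta, Iris are pairwise disjoint (Bravo={ash,rowan}; Delta={hazel,willow}; Iris={yew,fir}).
Every remaining group overlaps one of these, and no 4 of the listed groups are pairwise disjoint, so 3 is the maximum.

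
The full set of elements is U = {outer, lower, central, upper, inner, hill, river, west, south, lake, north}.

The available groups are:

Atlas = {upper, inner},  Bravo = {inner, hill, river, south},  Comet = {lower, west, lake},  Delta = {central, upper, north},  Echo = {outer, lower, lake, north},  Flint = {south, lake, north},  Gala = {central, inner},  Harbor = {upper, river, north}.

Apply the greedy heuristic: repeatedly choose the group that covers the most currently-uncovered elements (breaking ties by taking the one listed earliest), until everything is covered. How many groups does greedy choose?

Greedy: pick Bravo (covers 4 new) → pick Echo (covers 4 new) → pick Delta (covers 2 new) → pick Comet (covers 1 new). Total picks: 4.

4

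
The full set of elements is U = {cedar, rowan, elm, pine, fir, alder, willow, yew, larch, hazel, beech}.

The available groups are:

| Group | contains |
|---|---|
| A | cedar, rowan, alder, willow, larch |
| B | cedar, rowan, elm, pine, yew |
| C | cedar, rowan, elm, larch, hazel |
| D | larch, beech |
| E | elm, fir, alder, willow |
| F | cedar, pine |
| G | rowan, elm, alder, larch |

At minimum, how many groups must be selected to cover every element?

B and C and D and E together: B ∪ C ∪ D ∪ E = {cedar, rowan, elm, pine, fir, alder, willow, yew, larch, hazel, beech} — every element is covered.
No 3 of the 7 groups cover everything (all 35 combinations miss at least one element), so 4 is optimal.

4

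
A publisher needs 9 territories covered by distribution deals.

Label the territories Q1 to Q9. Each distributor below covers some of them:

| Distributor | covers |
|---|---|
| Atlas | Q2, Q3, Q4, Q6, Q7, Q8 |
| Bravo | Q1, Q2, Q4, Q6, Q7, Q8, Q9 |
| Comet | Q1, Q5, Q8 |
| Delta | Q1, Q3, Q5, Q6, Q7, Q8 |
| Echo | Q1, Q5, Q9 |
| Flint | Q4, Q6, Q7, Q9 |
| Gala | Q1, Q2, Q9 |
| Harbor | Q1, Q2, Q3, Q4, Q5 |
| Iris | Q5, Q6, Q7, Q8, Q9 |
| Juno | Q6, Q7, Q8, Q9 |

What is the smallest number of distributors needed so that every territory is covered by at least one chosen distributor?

2

Harbor and Juno together: Harbor ∪ Juno = {Q1, Q2, Q3, Q4, Q5, Q6, Q7, Q8, Q9} — every territory is covered.
No single distributor has all 9 territories (the largest, Bravo, has 7), so 2 is optimal.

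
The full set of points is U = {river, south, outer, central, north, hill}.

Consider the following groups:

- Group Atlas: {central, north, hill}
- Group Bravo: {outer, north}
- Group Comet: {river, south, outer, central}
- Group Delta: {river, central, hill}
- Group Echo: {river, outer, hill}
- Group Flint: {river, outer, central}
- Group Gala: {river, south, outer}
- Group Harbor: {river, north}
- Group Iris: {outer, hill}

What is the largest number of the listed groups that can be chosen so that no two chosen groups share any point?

2

Harbor, Iris are pairwise disjoint (Harbor={river,north}; Iris={outer,hill}).
Every remaining group overlaps one of these, and no 3 of the listed groups are pairwise disjoint, so 2 is the maximum.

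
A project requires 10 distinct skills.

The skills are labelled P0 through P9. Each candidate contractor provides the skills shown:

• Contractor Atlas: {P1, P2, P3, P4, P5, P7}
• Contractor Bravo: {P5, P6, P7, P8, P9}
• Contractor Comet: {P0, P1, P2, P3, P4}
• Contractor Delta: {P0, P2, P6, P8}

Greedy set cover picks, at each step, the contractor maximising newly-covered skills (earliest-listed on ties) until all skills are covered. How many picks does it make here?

Greedy: pick Atlas (covers 6 new) → pick Bravo (covers 3 new) → pick Comet (covers 1 new). Total picks: 3.
(The true minimum cover uses only 2 contractors, so greedy is not optimal here.)

3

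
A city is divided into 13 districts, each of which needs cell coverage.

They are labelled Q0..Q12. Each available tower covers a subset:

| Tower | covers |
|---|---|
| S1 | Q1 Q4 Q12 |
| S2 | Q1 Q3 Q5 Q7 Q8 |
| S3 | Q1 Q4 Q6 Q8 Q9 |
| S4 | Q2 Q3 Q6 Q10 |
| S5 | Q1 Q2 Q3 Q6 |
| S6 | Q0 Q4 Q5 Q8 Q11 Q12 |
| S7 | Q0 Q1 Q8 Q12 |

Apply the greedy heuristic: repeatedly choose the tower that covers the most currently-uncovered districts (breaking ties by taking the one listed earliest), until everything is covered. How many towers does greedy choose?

4

Greedy: pick S6 (covers 6 new) → pick S4 (covers 4 new) → pick S2 (covers 2 new) → pick S3 (covers 1 new). Total picks: 4.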